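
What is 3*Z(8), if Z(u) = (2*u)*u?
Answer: 384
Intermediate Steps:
Z(u) = 2*u**2
3*Z(8) = 3*(2*8**2) = 3*(2*64) = 3*128 = 384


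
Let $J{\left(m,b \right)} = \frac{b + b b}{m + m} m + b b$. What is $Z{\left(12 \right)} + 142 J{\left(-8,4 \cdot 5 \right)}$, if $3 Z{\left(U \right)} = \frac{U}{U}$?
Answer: $\frac{259861}{3} \approx 86620.0$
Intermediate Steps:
$J{\left(m,b \right)} = \frac{b}{2} + \frac{3 b^{2}}{2}$ ($J{\left(m,b \right)} = \frac{b + b^{2}}{2 m} m + b^{2} = \left(\frac{b}{2} + \frac{b^{2}}{2}\right) + b^{2} = \frac{b}{2} + \frac{3 b^{2}}{2}$)
$Z{\left(U \right)} = \frac{1}{3}$ ($Z{\left(U \right)} = \frac{U \frac{1}{U}}{3} = \frac{1}{3} \cdot 1 = \frac{1}{3}$)
$Z{\left(12 \right)} + 142 J{\left(-8,4 \cdot 5 \right)} = \frac{1}{3} + 142 \frac{4 \cdot 5 \left(1 + 3 \cdot 4 \cdot 5\right)}{2} = \frac{1}{3} + 142 \cdot \frac{1}{2} \cdot 20 \left(1 + 3 \cdot 20\right) = \frac{1}{3} + 142 \cdot \frac{1}{2} \cdot 20 \left(1 + 60\right) = \frac{1}{3} + 142 \cdot \frac{1}{2} \cdot 20 \cdot 61 = \frac{1}{3} + 142 \cdot 610 = \frac{1}{3} + 86620 = \frac{259861}{3}$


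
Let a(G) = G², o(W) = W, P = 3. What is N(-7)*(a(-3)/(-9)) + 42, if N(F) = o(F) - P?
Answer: 52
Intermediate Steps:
N(F) = -3 + F (N(F) = F - 1*3 = F - 3 = -3 + F)
N(-7)*(a(-3)/(-9)) + 42 = (-3 - 7)*((-3)²/(-9)) + 42 = -90*(-1)/9 + 42 = -10*(-1) + 42 = 10 + 42 = 52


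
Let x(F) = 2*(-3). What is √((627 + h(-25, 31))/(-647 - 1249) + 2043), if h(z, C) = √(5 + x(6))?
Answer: √(1835755074 - 474*I)/948 ≈ 45.196 - 5.8349e-6*I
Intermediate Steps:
x(F) = -6
h(z, C) = I (h(z, C) = √(5 - 6) = √(-1) = I)
√((627 + h(-25, 31))/(-647 - 1249) + 2043) = √((627 + I)/(-647 - 1249) + 2043) = √((627 + I)/(-1896) + 2043) = √((627 + I)*(-1/1896) + 2043) = √((-209/632 - I/1896) + 2043) = √(1290967/632 - I/1896)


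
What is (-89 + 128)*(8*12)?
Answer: 3744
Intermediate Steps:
(-89 + 128)*(8*12) = 39*96 = 3744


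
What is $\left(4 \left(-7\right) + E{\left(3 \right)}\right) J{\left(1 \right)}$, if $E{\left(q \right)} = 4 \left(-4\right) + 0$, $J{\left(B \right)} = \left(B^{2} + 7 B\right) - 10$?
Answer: $88$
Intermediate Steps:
$J{\left(B \right)} = -10 + B^{2} + 7 B$
$E{\left(q \right)} = -16$ ($E{\left(q \right)} = -16 + 0 = -16$)
$\left(4 \left(-7\right) + E{\left(3 \right)}\right) J{\left(1 \right)} = \left(4 \left(-7\right) - 16\right) \left(-10 + 1^{2} + 7 \cdot 1\right) = \left(-28 - 16\right) \left(-10 + 1 + 7\right) = \left(-44\right) \left(-2\right) = 88$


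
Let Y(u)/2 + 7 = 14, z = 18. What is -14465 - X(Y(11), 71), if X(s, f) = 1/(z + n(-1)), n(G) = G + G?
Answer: -231441/16 ≈ -14465.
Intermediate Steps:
Y(u) = 14 (Y(u) = -14 + 2*14 = -14 + 28 = 14)
n(G) = 2*G
X(s, f) = 1/16 (X(s, f) = 1/(18 + 2*(-1)) = 1/(18 - 2) = 1/16)
-14465 - X(Y(11), 71) = -14465 - 1*1/16 = -14465 - 1/16 = -231441/16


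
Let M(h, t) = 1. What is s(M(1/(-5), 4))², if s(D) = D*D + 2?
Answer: 9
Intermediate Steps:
s(D) = 2 + D² (s(D) = D² + 2 = 2 + D²)
s(M(1/(-5), 4))² = (2 + 1²)² = (2 + 1)² = 3² = 9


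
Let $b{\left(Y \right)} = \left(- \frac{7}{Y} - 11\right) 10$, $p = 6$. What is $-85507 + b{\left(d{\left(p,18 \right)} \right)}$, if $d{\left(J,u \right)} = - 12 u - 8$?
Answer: $- \frac{1369867}{16} \approx -85617.0$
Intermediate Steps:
$d{\left(J,u \right)} = -8 - 12 u$
$b{\left(Y \right)} = -110 - \frac{70}{Y}$ ($b{\left(Y \right)} = \left(-11 - \frac{7}{Y}\right) 10 = -110 - \frac{70}{Y}$)
$-85507 + b{\left(d{\left(p,18 \right)} \right)} = -85507 - \left(110 + \frac{70}{-8 - 216}\right) = -85507 - \left(110 + \frac{70}{-224}\right) = -85507 - \frac{1755}{16} = - \frac{1369867}{16}$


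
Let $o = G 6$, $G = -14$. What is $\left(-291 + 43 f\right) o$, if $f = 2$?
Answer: $17220$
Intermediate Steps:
$o = -84$ ($o = \left(-14\right) 6 = -84$)
$\left(-291 + 43 f\right) o = \left(-291 + 43 \cdot 2\right) \left(-84\right) = \left(-291 + 86\right) \left(-84\right) = \left(-205\right) \left(-84\right) = 17220$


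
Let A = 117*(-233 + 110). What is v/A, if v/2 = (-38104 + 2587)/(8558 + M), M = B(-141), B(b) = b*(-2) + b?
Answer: 23678/41729103 ≈ 0.00056742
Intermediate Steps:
B(b) = -b (B(b) = -2*b + b = -b)
M = 141 (M = -1*(-141) = 141)
A = -14391 (A = 117*(-123) = -14391)
v = -71034/8699 (v = 2*((-38104 + 2587)/(8558 + 141)) = 2*(-35517/8699) = -71034/8699 ≈ -8.1658)
v/A = -71034/8699/(-14391) = -71034/8699*(-1/14391) = 23678/41729103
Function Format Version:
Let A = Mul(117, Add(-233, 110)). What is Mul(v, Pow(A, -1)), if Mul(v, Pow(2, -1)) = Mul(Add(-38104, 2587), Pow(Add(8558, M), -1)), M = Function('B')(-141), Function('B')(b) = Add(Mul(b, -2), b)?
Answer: Rational(23678, 41729103) ≈ 0.00056742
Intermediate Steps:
Function('B')(b) = Mul(-1, b) (Function('B')(b) = Add(Mul(-2, b), b) = Mul(-1, b))
M = 141 (M = Mul(-1, -141) = 141)
A = -14391 (A = Mul(117, -123) = -14391)
v = Rational(-71034, 8699) (v = Mul(2, Mul(Add(-38104, 2587), Pow(Add(8558, 141), -1))) = Mul(2, Mul(-35517, Pow(8699, -1))) = Mul(2, Mul(-35517, Rational(1, 8699))) = Mul(2, Rational(-35517, 8699)) = Rational(-71034, 8699) ≈ -8.1658)
Mul(v, Pow(A, -1)) = Mul(Rational(-71034, 8699), Pow(-14391, -1)) = Mul(Rational(-71034, 8699), Rational(-1, 14391)) = Rational(23678, 41729103)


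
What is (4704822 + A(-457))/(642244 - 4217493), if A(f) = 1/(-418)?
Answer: -1966615595/1494454082 ≈ -1.3159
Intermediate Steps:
A(f) = -1/418
(4704822 + A(-457))/(642244 - 4217493) = (4704822 - 1/418)/(642244 - 4217493) = (1966615595/418)/(-3575249) = (1966615595/418)*(-1/3575249) = -1966615595/1494454082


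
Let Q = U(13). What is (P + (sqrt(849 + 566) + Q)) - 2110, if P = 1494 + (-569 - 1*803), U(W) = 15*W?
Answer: -1793 + sqrt(1415) ≈ -1755.4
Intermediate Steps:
P = 122 (P = 1494 + (-569 - 803) = 1494 - 1372 = 122)
Q = 195 (Q = 15*13 = 195)
(P + (sqrt(849 + 566) + Q)) - 2110 = (122 + (sqrt(849 + 566) + 195)) - 2110 = (122 + (sqrt(1415) + 195)) - 2110 = (122 + (195 + sqrt(1415))) - 2110 = (317 + sqrt(1415)) - 2110 = -1793 + sqrt(1415)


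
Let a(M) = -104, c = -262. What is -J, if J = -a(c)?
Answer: -104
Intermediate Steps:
J = 104 (J = -1*(-104) = 104)
-J = -1*104 = -104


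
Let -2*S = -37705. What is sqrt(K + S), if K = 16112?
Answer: sqrt(139858)/2 ≈ 186.99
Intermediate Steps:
S = 37705/2 (S = -1/2*(-37705) = 37705/2 ≈ 18853.)
sqrt(K + S) = sqrt(16112 + 37705/2) = sqrt(69929/2) = sqrt(139858)/2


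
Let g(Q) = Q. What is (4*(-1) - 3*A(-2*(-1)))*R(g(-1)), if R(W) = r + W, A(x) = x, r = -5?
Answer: 60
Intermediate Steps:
R(W) = -5 + W
(4*(-1) - 3*A(-2*(-1)))*R(g(-1)) = (4*(-1) - (-6)*(-1))*(-5 - 1) = (-4 - 3*2)*(-6) = (-4 - 6)*(-6) = -10*(-6) = 60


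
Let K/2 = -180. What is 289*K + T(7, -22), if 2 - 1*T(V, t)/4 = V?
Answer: -104060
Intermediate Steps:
K = -360 (K = 2*(-180) = -360)
T(V, t) = 8 - 4*V
289*K + T(7, -22) = 289*(-360) + (8 - 4*7) = -104040 + (8 - 28) = -104040 - 20 = -104060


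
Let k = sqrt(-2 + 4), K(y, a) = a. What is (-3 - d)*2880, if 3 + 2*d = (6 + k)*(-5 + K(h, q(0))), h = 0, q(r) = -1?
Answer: 47520 + 8640*sqrt(2) ≈ 59739.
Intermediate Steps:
k = sqrt(2) ≈ 1.4142
d = -39/2 - 3*sqrt(2) (d = -3/2 + ((6 + sqrt(2))*(-5 - 1))/2 = -3/2 + ((6 + sqrt(2))*(-6))/2 = -3/2 + (-36 - 6*sqrt(2))/2 = -3/2 + (-18 - 3*sqrt(2)) = -39/2 - 3*sqrt(2) ≈ -23.743)
(-3 - d)*2880 = (-3 - (-39/2 - 3*sqrt(2)))*2880 = (-3 + (39/2 + 3*sqrt(2)))*2880 = (33/2 + 3*sqrt(2))*2880 = 47520 + 8640*sqrt(2)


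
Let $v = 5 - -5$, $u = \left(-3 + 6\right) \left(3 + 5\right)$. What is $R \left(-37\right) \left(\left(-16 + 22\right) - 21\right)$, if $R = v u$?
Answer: $133200$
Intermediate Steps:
$u = 24$ ($u = 3 \cdot 8 = 24$)
$v = 10$ ($v = 5 + 5 = 10$)
$R = 240$ ($R = 10 \cdot 24 = 240$)
$R \left(-37\right) \left(\left(-16 + 22\right) - 21\right) = 240 \left(-37\right) \left(\left(-16 + 22\right) - 21\right) = - 8880 \left(6 - 21\right) = \left(-8880\right) \left(-15\right) = 133200$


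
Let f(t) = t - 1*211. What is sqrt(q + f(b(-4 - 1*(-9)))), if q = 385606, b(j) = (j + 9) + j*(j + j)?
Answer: sqrt(385459) ≈ 620.85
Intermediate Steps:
b(j) = 9 + j + 2*j**2 (b(j) = (9 + j) + j*(2*j) = (9 + j) + 2*j**2 = 9 + j + 2*j**2)
f(t) = -211 + t (f(t) = t - 211 = -211 + t)
sqrt(q + f(b(-4 - 1*(-9)))) = sqrt(385606 + (-211 + (9 + (-4 - 1*(-9)) + 2*(-4 - 1*(-9))**2))) = sqrt(385606 + (-211 + (9 + (-4 + 9) + 2*(-4 + 9)**2))) = sqrt(385606 + (-211 + (9 + 5 + 2*5**2))) = sqrt(385606 + (-211 + (9 + 5 + 2*25))) = sqrt(385606 + (-211 + (9 + 5 + 50))) = sqrt(385606 + (-211 + 64)) = sqrt(385606 - 147) = sqrt(385459)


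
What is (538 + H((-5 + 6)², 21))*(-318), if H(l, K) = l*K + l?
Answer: -178080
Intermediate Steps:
H(l, K) = l + K*l (H(l, K) = K*l + l = l + K*l)
(538 + H((-5 + 6)², 21))*(-318) = (538 + (-5 + 6)²*(1 + 21))*(-318) = (538 + 1²*22)*(-318) = (538 + 1*22)*(-318) = (538 + 22)*(-318) = 560*(-318) = -178080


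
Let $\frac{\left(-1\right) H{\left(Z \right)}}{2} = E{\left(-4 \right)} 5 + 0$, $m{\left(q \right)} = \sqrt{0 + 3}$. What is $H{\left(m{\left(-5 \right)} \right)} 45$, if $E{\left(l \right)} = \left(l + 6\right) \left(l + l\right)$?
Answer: $7200$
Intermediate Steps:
$E{\left(l \right)} = 2 l \left(6 + l\right)$ ($E{\left(l \right)} = \left(6 + l\right) 2 l = 2 l \left(6 + l\right)$)
$m{\left(q \right)} = \sqrt{3}$
$H{\left(Z \right)} = 160$ ($H{\left(Z \right)} = - 2 \left(2 \left(-4\right) \left(6 - 4\right) 5 + 0\right) = - 2 \left(2 \left(-4\right) 2 \cdot 5 + 0\right) = - 2 \left(\left(-16\right) 5 + 0\right) = - 2 \left(-80 + 0\right) = \left(-2\right) \left(-80\right) = 160$)
$H{\left(m{\left(-5 \right)} \right)} 45 = 160 \cdot 45 = 7200$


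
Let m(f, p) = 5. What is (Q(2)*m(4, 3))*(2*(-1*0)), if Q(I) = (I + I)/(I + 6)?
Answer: 0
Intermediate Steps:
Q(I) = 2*I/(6 + I) (Q(I) = (2*I)/(6 + I) = 2*I/(6 + I))
(Q(2)*m(4, 3))*(2*(-1*0)) = ((2*2/(6 + 2))*5)*(2*(-1*0)) = ((2*2/8)*5)*(2*0) = ((2*2*(1/8))*5)*0 = ((1/2)*5)*0 = (5/2)*0 = 0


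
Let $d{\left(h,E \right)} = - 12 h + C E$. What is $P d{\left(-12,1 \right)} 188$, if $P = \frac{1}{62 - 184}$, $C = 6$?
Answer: $- \frac{14100}{61} \approx -231.15$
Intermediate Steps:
$d{\left(h,E \right)} = - 12 h + 6 E$
$P = - \frac{1}{122}$ ($P = \frac{1}{-122} = - \frac{1}{122} \approx -0.0081967$)
$P d{\left(-12,1 \right)} 188 = - \frac{\left(-12\right) \left(-12\right) + 6 \cdot 1}{122} \cdot 188 = - \frac{144 + 6}{122} \cdot 188 = \left(- \frac{1}{122}\right) 150 \cdot 188 = \left(- \frac{75}{61}\right) 188 = - \frac{14100}{61}$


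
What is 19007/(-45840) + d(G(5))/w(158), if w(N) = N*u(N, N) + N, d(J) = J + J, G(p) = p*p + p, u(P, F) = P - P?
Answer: -126353/3621360 ≈ -0.034891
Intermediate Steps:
u(P, F) = 0
G(p) = p + p² (G(p) = p² + p = p + p²)
d(J) = 2*J
w(N) = N (w(N) = N*0 + N = 0 + N = N)
19007/(-45840) + d(G(5))/w(158) = 19007/(-45840) + (2*(5*(1 + 5)))/158 = 19007*(-1/45840) + (2*(5*6))*(1/158) = -19007/45840 + (2*30)*(1/158) = -19007/45840 + 60*(1/158) = -19007/45840 + 30/79 = -126353/3621360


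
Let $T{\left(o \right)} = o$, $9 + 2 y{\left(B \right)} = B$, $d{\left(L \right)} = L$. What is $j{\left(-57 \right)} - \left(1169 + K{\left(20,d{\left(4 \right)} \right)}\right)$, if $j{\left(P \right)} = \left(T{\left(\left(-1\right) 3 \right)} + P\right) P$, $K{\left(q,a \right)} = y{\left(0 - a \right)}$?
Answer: $\frac{4515}{2} \approx 2257.5$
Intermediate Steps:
$y{\left(B \right)} = - \frac{9}{2} + \frac{B}{2}$
$K{\left(q,a \right)} = - \frac{9}{2} - \frac{a}{2}$ ($K{\left(q,a \right)} = - \frac{9}{2} + \frac{0 - a}{2} = - \frac{9}{2} + \frac{\left(-1\right) a}{2} = - \frac{9}{2} - \frac{a}{2}$)
$j{\left(P \right)} = P \left(-3 + P\right)$ ($j{\left(P \right)} = \left(\left(-1\right) 3 + P\right) P = \left(-3 + P\right) P = P \left(-3 + P\right)$)
$j{\left(-57 \right)} - \left(1169 + K{\left(20,d{\left(4 \right)} \right)}\right) = - 57 \left(-3 - 57\right) - \left(\frac{2329}{2} - 2\right) = \left(-57\right) \left(-60\right) - \frac{2325}{2} = 3420 - \frac{2325}{2} = \frac{4515}{2}$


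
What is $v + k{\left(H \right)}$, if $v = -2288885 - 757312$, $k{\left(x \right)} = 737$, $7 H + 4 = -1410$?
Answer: $-3045460$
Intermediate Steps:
$H = -202$ ($H = - \frac{4}{7} + \frac{1}{7} \left(-1410\right) = - \frac{4}{7} - \frac{1410}{7} = -202$)
$v = -3046197$ ($v = -2288885 - 757312 = -3046197$)
$v + k{\left(H \right)} = -3046197 + 737 = -3045460$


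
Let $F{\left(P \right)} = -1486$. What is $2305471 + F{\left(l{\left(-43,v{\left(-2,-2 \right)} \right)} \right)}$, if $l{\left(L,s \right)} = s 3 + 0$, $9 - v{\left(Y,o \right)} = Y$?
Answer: $2303985$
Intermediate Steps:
$v{\left(Y,o \right)} = 9 - Y$
$l{\left(L,s \right)} = 3 s$ ($l{\left(L,s \right)} = 3 s + 0 = 3 s$)
$2305471 + F{\left(l{\left(-43,v{\left(-2,-2 \right)} \right)} \right)} = 2305471 - 1486 = 2303985$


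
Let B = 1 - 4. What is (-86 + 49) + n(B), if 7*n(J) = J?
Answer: -262/7 ≈ -37.429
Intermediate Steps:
B = -3
n(J) = J/7
(-86 + 49) + n(B) = (-86 + 49) + (⅐)*(-3) = -37 - 3/7 = -262/7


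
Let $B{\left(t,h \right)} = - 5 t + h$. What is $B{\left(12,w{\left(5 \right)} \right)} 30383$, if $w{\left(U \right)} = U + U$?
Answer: $-1519150$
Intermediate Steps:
$w{\left(U \right)} = 2 U$
$B{\left(t,h \right)} = h - 5 t$
$B{\left(12,w{\left(5 \right)} \right)} 30383 = \left(2 \cdot 5 - 60\right) 30383 = \left(10 - 60\right) 30383 = \left(-50\right) 30383 = -1519150$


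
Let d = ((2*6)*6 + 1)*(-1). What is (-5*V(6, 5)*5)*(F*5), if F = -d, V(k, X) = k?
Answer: -54750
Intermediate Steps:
d = -73 (d = (12*6 + 1)*(-1) = (72 + 1)*(-1) = 73*(-1) = -73)
F = 73 (F = -1*(-73) = 73)
(-5*V(6, 5)*5)*(F*5) = (-30*5)*(73*5) = -5*30*365 = -150*365 = -54750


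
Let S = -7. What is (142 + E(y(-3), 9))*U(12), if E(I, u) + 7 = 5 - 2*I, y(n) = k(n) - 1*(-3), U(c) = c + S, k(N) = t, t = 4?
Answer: 630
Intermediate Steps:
k(N) = 4
U(c) = -7 + c (U(c) = c - 7 = -7 + c)
y(n) = 7 (y(n) = 4 - 1*(-3) = 4 + 3 = 7)
E(I, u) = -2 - 2*I (E(I, u) = -7 + (5 - 2*I) = -2 - 2*I)
(142 + E(y(-3), 9))*U(12) = (142 + (-2 - 2*7))*(-7 + 12) = (142 + (-2 - 14))*5 = (142 - 16)*5 = 126*5 = 630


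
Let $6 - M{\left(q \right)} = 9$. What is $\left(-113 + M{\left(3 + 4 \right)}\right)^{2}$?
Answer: $13456$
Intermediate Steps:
$M{\left(q \right)} = -3$ ($M{\left(q \right)} = 6 - 9 = -3$)
$\left(-113 + M{\left(3 + 4 \right)}\right)^{2} = \left(-113 - 3\right)^{2} = \left(-116\right)^{2} = 13456$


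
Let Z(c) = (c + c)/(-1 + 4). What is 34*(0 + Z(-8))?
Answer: -544/3 ≈ -181.33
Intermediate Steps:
Z(c) = 2*c/3 (Z(c) = (2*c)/3 = (2*c)*(1/3) = 2*c/3)
34*(0 + Z(-8)) = 34*(0 + (2/3)*(-8)) = 34*(0 - 16/3) = 34*(-16/3) = -544/3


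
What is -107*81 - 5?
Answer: -8672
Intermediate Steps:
-107*81 - 5 = -8667 - 5 = -8672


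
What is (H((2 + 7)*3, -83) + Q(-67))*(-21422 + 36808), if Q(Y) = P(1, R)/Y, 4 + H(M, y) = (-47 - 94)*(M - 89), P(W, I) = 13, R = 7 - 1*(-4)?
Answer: 9007472138/67 ≈ 1.3444e+8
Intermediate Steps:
R = 11 (R = 7 + 4 = 11)
H(M, y) = 12545 - 141*M (H(M, y) = -4 + (-47 - 94)*(M - 89) = -4 - 141*(-89 + M) = -4 + (12549 - 141*M) = 12545 - 141*M)
Q(Y) = 13/Y
(H((2 + 7)*3, -83) + Q(-67))*(-21422 + 36808) = ((12545 - 141*(2 + 7)*3) + 13/(-67))*(-21422 + 36808) = ((12545 - 1269*3) + 13*(-1/67))*15386 = ((12545 - 141*27) - 13/67)*15386 = ((12545 - 3807) - 13/67)*15386 = (8738 - 13/67)*15386 = (585433/67)*15386 = 9007472138/67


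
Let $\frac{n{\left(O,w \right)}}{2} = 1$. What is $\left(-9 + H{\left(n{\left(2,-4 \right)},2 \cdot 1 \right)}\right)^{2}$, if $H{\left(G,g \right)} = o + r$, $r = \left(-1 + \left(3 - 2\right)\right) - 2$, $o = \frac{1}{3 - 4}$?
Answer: $144$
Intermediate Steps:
$o = -1$ ($o = \frac{1}{-1} = -1$)
$r = -2$ ($r = \left(-1 + 1\right) - 2 = 0 - 2 = -2$)
$n{\left(O,w \right)} = 2$ ($n{\left(O,w \right)} = 2 \cdot 1 = 2$)
$H{\left(G,g \right)} = -3$ ($H{\left(G,g \right)} = -1 - 2 = -3$)
$\left(-9 + H{\left(n{\left(2,-4 \right)},2 \cdot 1 \right)}\right)^{2} = \left(-9 - 3\right)^{2} = \left(-12\right)^{2} = 144$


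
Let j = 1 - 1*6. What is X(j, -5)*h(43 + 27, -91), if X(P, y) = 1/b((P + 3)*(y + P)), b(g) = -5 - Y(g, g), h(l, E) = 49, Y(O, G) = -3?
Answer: -49/2 ≈ -24.500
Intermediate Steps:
j = -5 (j = 1 - 6 = -5)
b(g) = -2 (b(g) = -5 - 1*(-3) = -5 + 3 = -2)
X(P, y) = -½ (X(P, y) = 1/(-2) = -½)
X(j, -5)*h(43 + 27, -91) = -½*49 = -49/2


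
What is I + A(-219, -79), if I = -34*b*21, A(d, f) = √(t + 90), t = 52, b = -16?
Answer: 11424 + √142 ≈ 11436.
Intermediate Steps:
A(d, f) = √142 (A(d, f) = √(52 + 90) = √142)
I = 11424 (I = -34*(-16)*21 = 544*21 = 11424)
I + A(-219, -79) = 11424 + √142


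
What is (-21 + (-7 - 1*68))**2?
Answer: 9216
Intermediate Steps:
(-21 + (-7 - 1*68))**2 = (-21 + (-7 - 68))**2 = (-21 - 75)**2 = (-96)**2 = 9216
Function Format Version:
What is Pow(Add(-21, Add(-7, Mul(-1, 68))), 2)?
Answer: 9216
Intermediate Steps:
Pow(Add(-21, Add(-7, Mul(-1, 68))), 2) = Pow(Add(-21, Add(-7, -68)), 2) = Pow(Add(-21, -75), 2) = Pow(-96, 2) = 9216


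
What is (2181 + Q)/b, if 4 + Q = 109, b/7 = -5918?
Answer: -1143/20713 ≈ -0.055183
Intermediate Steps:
b = -41426 (b = 7*(-5918) = -41426)
Q = 105 (Q = -4 + 109 = 105)
(2181 + Q)/b = (2181 + 105)/(-41426) = 2286*(-1/41426) = -1143/20713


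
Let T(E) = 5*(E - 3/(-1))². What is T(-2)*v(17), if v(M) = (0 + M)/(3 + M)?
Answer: 17/4 ≈ 4.2500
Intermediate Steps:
T(E) = 5*(3 + E)² (T(E) = 5*(E - 3*(-1))² = 5*(E + 3)² = 5*(3 + E)²)
v(M) = M/(3 + M)
T(-2)*v(17) = (5*(3 - 2)²)*(17/(3 + 17)) = (5*1²)*(17/20) = (5*1)*(17*(1/20)) = 5*(17/20) = 17/4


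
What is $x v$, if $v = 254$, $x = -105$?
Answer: $-26670$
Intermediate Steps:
$x v = \left(-105\right) 254 = -26670$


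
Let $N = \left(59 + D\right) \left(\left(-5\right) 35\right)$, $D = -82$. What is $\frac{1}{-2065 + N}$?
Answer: $\frac{1}{1960} \approx 0.0005102$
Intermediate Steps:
$N = 4025$ ($N = \left(59 - 82\right) \left(\left(-5\right) 35\right) = \left(-23\right) \left(-175\right) = 4025$)
$\frac{1}{-2065 + N} = \frac{1}{-2065 + 4025} = \frac{1}{1960}$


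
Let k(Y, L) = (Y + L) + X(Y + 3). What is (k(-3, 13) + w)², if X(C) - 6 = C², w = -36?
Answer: 400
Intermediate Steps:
X(C) = 6 + C²
k(Y, L) = 6 + L + Y + (3 + Y)² (k(Y, L) = (Y + L) + (6 + (Y + 3)²) = (L + Y) + (6 + (3 + Y)²) = 6 + L + Y + (3 + Y)²)
(k(-3, 13) + w)² = ((6 + 13 - 3 + (3 - 3)²) - 36)² = ((6 + 13 - 3 + 0²) - 36)² = ((6 + 13 - 3 + 0) - 36)² = (16 - 36)² = (-20)² = 400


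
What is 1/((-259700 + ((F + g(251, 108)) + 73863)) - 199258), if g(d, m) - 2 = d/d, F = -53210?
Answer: -1/438302 ≈ -2.2815e-6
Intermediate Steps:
g(d, m) = 3 (g(d, m) = 2 + d/d = 2 + 1 = 3)
1/((-259700 + ((F + g(251, 108)) + 73863)) - 199258) = 1/((-259700 + ((-53210 + 3) + 73863)) - 199258) = 1/((-259700 + (-53207 + 73863)) - 199258) = 1/((-259700 + 20656) - 199258) = 1/(-239044 - 199258) = 1/(-438302) = -1/438302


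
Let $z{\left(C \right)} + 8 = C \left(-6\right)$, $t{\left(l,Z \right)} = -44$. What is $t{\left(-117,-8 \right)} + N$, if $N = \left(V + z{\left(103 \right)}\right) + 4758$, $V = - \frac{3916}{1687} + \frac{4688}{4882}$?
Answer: $\frac{16828644468}{4117967} \approx 4086.6$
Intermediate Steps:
$V = - \frac{5604628}{4117967}$ ($V = \left(-3916\right) \frac{1}{1687} + 4688 \cdot \frac{1}{4882} = - \frac{3916}{1687} + \frac{2344}{2441} = - \frac{5604628}{4117967} \approx -1.361$)
$z{\left(C \right)} = -8 - 6 C$ ($z{\left(C \right)} = -8 + C \left(-6\right) = -8 - 6 C$)
$N = \frac{17009835016}{4117967}$ ($N = \left(- \frac{5604628}{4117967} - 626\right) + 4758 = - \frac{2583451970}{4117967} + 4758 = \frac{17009835016}{4117967} \approx 4130.6$)
$t{\left(-117,-8 \right)} + N = -44 + \frac{17009835016}{4117967} = \frac{16828644468}{4117967}$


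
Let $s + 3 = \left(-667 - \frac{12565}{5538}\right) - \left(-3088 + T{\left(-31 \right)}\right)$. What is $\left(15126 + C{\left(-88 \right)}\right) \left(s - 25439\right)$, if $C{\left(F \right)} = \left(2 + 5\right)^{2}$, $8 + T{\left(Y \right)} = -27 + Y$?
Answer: $- \frac{1929309362125}{5538} \approx -3.4838 \cdot 10^{8}$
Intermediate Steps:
$T{\left(Y \right)} = -35 + Y$ ($T{\left(Y \right)} = -8 + \left(-27 + Y\right) = -35 + Y$)
$C{\left(F \right)} = 49$ ($C{\left(F \right)} = 7^{2} = 49$)
$s = \frac{13743827}{5538}$ ($s = -3 + \left(\left(-667 - \frac{12565}{5538}\right) + \left(3088 - \left(-35 - 31\right)\right)\right) = -3 + \left(\left(-667 - \frac{12565}{5538}\right) + \left(3088 - -66\right)\right) = -3 + \left(\left(-667 - \frac{12565}{5538}\right) + \left(3088 + 66\right)\right) = -3 + \left(- \frac{3706411}{5538} + 3154\right) = -3 + \frac{13760441}{5538} = \frac{13743827}{5538} \approx 2481.7$)
$\left(15126 + C{\left(-88 \right)}\right) \left(s - 25439\right) = \left(15126 + 49\right) \left(\frac{13743827}{5538} - 25439\right) = 15175 \left(- \frac{127137355}{5538}\right) = - \frac{1929309362125}{5538}$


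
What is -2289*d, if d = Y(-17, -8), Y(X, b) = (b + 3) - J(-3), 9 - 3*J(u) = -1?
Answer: 19075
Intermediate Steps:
J(u) = 10/3 (J(u) = 3 - ⅓*(-1) = 3 + ⅓ = 10/3)
Y(X, b) = -⅓ + b (Y(X, b) = (b + 3) - 1*10/3 = (3 + b) - 10/3 = -⅓ + b)
d = -25/3 (d = -⅓ - 8 = -25/3 ≈ -8.3333)
-2289*d = -2289*(-25/3) = 19075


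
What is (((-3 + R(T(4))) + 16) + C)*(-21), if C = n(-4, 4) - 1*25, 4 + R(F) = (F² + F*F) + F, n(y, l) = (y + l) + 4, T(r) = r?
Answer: -504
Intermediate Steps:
n(y, l) = 4 + l + y (n(y, l) = (l + y) + 4 = 4 + l + y)
R(F) = -4 + F + 2*F² (R(F) = -4 + ((F² + F*F) + F) = -4 + ((F² + F²) + F) = -4 + (2*F² + F) = -4 + (F + 2*F²) = -4 + F + 2*F²)
C = -21 (C = (4 + 4 - 4) - 1*25 = 4 - 25 = -21)
(((-3 + R(T(4))) + 16) + C)*(-21) = (((-3 + (-4 + 4 + 2*4²)) + 16) - 21)*(-21) = (((-3 + (-4 + 4 + 2*16)) + 16) - 21)*(-21) = (((-3 + (-4 + 4 + 32)) + 16) - 21)*(-21) = (((-3 + 32) + 16) - 21)*(-21) = ((29 + 16) - 21)*(-21) = (45 - 21)*(-21) = 24*(-21) = -504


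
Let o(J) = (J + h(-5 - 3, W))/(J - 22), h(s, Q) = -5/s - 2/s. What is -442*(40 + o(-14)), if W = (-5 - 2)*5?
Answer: -856375/48 ≈ -17841.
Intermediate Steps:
W = -35 (W = -7*5 = -35)
h(s, Q) = -7/s
o(J) = (7/8 + J)/(-22 + J) (o(J) = (J - 7/(-5 - 3))/(J - 22) = (J - 7/(-8))/(-22 + J) = (J - 7*(-⅛))/(-22 + J) = (J + 7/8)/(-22 + J) = (7/8 + J)/(-22 + J))
-442*(40 + o(-14)) = -442*(40 + (7/8 - 14)/(-22 - 14)) = -442*(40 - 105/8/(-36)) = -442*(40 - 1/36*(-105/8)) = -442*(40 + 35/96) = -442*3875/96 = -856375/48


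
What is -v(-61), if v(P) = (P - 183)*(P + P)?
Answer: -29768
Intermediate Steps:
v(P) = 2*P*(-183 + P) (v(P) = (-183 + P)*(2*P) = 2*P*(-183 + P))
-v(-61) = -2*(-61)*(-183 - 61) = -2*(-61)*(-244) = -1*29768 = -29768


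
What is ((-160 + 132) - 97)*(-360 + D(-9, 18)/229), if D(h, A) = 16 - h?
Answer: 10301875/229 ≈ 44986.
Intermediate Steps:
((-160 + 132) - 97)*(-360 + D(-9, 18)/229) = ((-160 + 132) - 97)*(-360 + (16 - 1*(-9))/229) = (-28 - 97)*(-360 + (16 + 9)*(1/229)) = -125*(-360 + 25*(1/229)) = -125*(-360 + 25/229) = -125*(-82415/229) = 10301875/229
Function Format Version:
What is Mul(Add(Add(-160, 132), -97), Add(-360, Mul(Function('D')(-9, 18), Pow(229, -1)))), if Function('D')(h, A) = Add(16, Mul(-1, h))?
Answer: Rational(10301875, 229) ≈ 44986.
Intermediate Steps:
Mul(Add(Add(-160, 132), -97), Add(-360, Mul(Function('D')(-9, 18), Pow(229, -1)))) = Mul(Add(Add(-160, 132), -97), Add(-360, Mul(Add(16, Mul(-1, -9)), Pow(229, -1)))) = Mul(Add(-28, -97), Add(-360, Mul(Add(16, 9), Rational(1, 229)))) = Mul(-125, Add(-360, Mul(25, Rational(1, 229)))) = Mul(-125, Add(-360, Rational(25, 229))) = Mul(-125, Rational(-82415, 229)) = Rational(10301875, 229)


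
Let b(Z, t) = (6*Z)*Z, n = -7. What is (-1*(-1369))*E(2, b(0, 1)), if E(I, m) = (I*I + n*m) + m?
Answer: 5476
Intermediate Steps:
b(Z, t) = 6*Z²
E(I, m) = I² - 6*m (E(I, m) = (I*I - 7*m) + m = (I² - 7*m) + m = I² - 6*m)
(-1*(-1369))*E(2, b(0, 1)) = (-1*(-1369))*(2² - 36*0²) = 1369*(4 - 36*0) = 1369*(4 - 6*0) = 1369*(4 + 0) = 1369*4 = 5476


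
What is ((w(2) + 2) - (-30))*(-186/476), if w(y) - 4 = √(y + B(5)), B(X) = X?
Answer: -1674/119 - 93*√7/238 ≈ -15.101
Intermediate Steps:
w(y) = 4 + √(5 + y) (w(y) = 4 + √(y + 5) = 4 + √(5 + y))
((w(2) + 2) - (-30))*(-186/476) = (((4 + √(5 + 2)) + 2) - (-30))*(-186/476) = (((4 + √7) + 2) - 6*(-5))*(-186*1/476) = ((6 + √7) + 30)*(-93/238) = (36 + √7)*(-93/238) = -1674/119 - 93*√7/238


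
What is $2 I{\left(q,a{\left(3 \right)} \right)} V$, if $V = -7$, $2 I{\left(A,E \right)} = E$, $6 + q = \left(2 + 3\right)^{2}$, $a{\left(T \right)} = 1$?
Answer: $-7$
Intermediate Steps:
$q = 19$ ($q = -6 + \left(2 + 3\right)^{2} = -6 + 5^{2} = -6 + 25 = 19$)
$I{\left(A,E \right)} = \frac{E}{2}$
$2 I{\left(q,a{\left(3 \right)} \right)} V = 2 \cdot \frac{1}{2} \cdot 1 \left(-7\right) = 2 \cdot \frac{1}{2} \left(-7\right) = 1 \left(-7\right) = -7$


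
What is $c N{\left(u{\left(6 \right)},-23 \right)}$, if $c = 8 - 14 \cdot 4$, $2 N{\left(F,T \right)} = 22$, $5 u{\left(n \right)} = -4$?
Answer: $-528$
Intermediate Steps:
$u{\left(n \right)} = - \frac{4}{5}$ ($u{\left(n \right)} = \frac{1}{5} \left(-4\right) = - \frac{4}{5}$)
$N{\left(F,T \right)} = 11$ ($N{\left(F,T \right)} = \frac{1}{2} \cdot 22 = 11$)
$c = -48$ ($c = 8 - 56 = -48$)
$c N{\left(u{\left(6 \right)},-23 \right)} = \left(-48\right) 11 = -528$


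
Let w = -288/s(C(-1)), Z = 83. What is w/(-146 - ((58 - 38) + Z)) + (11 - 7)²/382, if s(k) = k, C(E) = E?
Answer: -17672/15853 ≈ -1.1147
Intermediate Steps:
w = 288 (w = -288/(-1) = -288*(-1) = 288)
w/(-146 - ((58 - 38) + Z)) + (11 - 7)²/382 = 288/(-146 - ((58 - 38) + 83)) + (11 - 7)²/382 = 288/(-146 - (20 + 83)) + 4²*(1/382) = 288/(-146 - 1*103) + 16*(1/382) = 288/(-146 - 103) + 8/191 = 288/(-249) + 8/191 = 288*(-1/249) + 8/191 = -96/83 + 8/191 = -17672/15853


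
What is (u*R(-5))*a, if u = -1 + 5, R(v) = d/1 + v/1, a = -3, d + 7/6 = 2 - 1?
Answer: 62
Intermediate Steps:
d = -⅙ (d = -7/6 + (2 - 1) = -7/6 + 1 = -⅙ ≈ -0.16667)
R(v) = -⅙ + v (R(v) = -⅙/1 + v/1 = -⅙*1 + v*1 = -⅙ + v)
u = 4
(u*R(-5))*a = (4*(-⅙ - 5))*(-3) = (4*(-31/6))*(-3) = -62/3*(-3) = 62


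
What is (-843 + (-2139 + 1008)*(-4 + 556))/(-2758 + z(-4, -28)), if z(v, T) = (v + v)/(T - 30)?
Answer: 18129495/79978 ≈ 226.68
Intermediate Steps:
z(v, T) = 2*v/(-30 + T) (z(v, T) = (2*v)/(-30 + T) = 2*v/(-30 + T))
(-843 + (-2139 + 1008)*(-4 + 556))/(-2758 + z(-4, -28)) = (-843 + (-2139 + 1008)*(-4 + 556))/(-2758 + 2*(-4)/(-30 - 28)) = (-843 - 1131*552)/(-2758 + 2*(-4)/(-58)) = (-843 - 624312)/(-2758 + 2*(-4)*(-1/58)) = -625155/(-2758 + 4/29) = -625155/(-79978/29) = -625155*(-29/79978) = 18129495/79978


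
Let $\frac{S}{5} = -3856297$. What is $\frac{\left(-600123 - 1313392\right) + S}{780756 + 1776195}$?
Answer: $- \frac{7065000}{852317} \approx -8.2892$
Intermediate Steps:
$S = -19281485$ ($S = 5 \left(-3856297\right) = -19281485$)
$\frac{\left(-600123 - 1313392\right) + S}{780756 + 1776195} = \frac{\left(-600123 - 1313392\right) - 19281485}{780756 + 1776195} = \frac{\left(-600123 - 1313392\right) - 19281485}{2556951} = \left(-1913515 - 19281485\right) \frac{1}{2556951} = \left(-21195000\right) \frac{1}{2556951} = - \frac{7065000}{852317}$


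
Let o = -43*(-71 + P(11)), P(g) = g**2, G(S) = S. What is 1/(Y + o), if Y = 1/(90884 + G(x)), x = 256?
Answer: -91140/195950999 ≈ -0.00046512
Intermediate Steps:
Y = 1/91140 (Y = 1/(90884 + 256) = 1/91140 ≈ 1.0972e-5)
o = -2150 (o = -43*(-71 + 11**2) = -43*(-71 + 121) = -43*50 = -2150)
1/(Y + o) = 1/(1/91140 - 2150) = 1/(-195950999/91140) = -91140/195950999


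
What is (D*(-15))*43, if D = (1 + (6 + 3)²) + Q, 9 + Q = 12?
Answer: -54825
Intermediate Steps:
Q = 3 (Q = -9 + 12 = 3)
D = 85 (D = (1 + (6 + 3)²) + 3 = (1 + 9²) + 3 = (1 + 81) + 3 = 82 + 3 = 85)
(D*(-15))*43 = (85*(-15))*43 = -1275*43 = -54825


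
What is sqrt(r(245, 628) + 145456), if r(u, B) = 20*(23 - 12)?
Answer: 2*sqrt(36419) ≈ 381.68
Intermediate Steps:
r(u, B) = 220 (r(u, B) = 20*11 = 220)
sqrt(r(245, 628) + 145456) = sqrt(220 + 145456) = sqrt(145676) = 2*sqrt(36419)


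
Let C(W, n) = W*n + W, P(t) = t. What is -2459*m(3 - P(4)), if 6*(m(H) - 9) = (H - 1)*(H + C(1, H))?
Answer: -68852/3 ≈ -22951.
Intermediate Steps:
C(W, n) = W + W*n
m(H) = 9 + (1 + 2*H)*(-1 + H)/6 (m(H) = 9 + ((H - 1)*(H + 1*(1 + H)))/6 = 9 + ((-1 + H)*(H + (1 + H)))/6 = 9 + ((-1 + H)*(1 + 2*H))/6 = 9 + ((1 + 2*H)*(-1 + H))/6 = 9 + (1 + 2*H)*(-1 + H)/6)
-2459*m(3 - P(4)) = -2459*(53/6 - (3 - 1*4)/6 + (3 - 1*4)²/3) = -2459*(53/6 - (3 - 4)/6 + (3 - 4)²/3) = -2459*(53/6 - ⅙*(-1) + (⅓)*(-1)²) = -2459*(53/6 + ⅙ + (⅓)*1) = -2459*(53/6 + ⅙ + ⅓) = -2459*28/3 = -68852/3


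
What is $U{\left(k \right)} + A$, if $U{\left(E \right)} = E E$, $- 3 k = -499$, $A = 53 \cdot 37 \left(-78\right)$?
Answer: $- \frac{1127621}{9} \approx -1.2529 \cdot 10^{5}$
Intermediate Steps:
$A = -152958$ ($A = 1961 \left(-78\right) = -152958$)
$k = \frac{499}{3}$ ($k = \left(- \frac{1}{3}\right) \left(-499\right) = \frac{499}{3} \approx 166.33$)
$U{\left(E \right)} = E^{2}$
$U{\left(k \right)} + A = \left(\frac{499}{3}\right)^{2} - 152958 = \frac{249001}{9} - 152958 = - \frac{1127621}{9}$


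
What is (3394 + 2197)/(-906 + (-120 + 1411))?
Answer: 5591/385 ≈ 14.522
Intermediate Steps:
(3394 + 2197)/(-906 + (-120 + 1411)) = 5591/(-906 + 1291) = 5591/385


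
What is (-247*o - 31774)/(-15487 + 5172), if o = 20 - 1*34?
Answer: 28316/10315 ≈ 2.7451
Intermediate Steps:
o = -14 (o = 20 - 34 = -14)
(-247*o - 31774)/(-15487 + 5172) = (-247*(-14) - 31774)/(-15487 + 5172) = (3458 - 31774)/(-10315) = -28316*(-1/10315) = 28316/10315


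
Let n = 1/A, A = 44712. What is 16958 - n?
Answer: 758226095/44712 ≈ 16958.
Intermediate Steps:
n = 1/44712 ≈ 2.2365e-5
16958 - n = 16958 - 1*1/44712 = 16958 - 1/44712 = 758226095/44712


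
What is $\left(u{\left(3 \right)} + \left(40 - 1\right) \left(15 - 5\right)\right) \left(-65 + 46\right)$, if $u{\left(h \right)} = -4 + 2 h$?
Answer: $-7448$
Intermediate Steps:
$\left(u{\left(3 \right)} + \left(40 - 1\right) \left(15 - 5\right)\right) \left(-65 + 46\right) = \left(\left(-4 + 2 \cdot 3\right) + \left(40 - 1\right) \left(15 - 5\right)\right) \left(-65 + 46\right) = \left(\left(-4 + 6\right) + 39 \cdot 10\right) \left(-19\right) = \left(2 + 390\right) \left(-19\right) = 392 \left(-19\right) = -7448$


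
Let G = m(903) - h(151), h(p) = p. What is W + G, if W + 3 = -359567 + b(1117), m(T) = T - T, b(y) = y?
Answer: -358604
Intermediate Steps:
m(T) = 0
G = -151 (G = 0 - 1*151 = 0 - 151 = -151)
W = -358453 (W = -3 + (-359567 + 1117) = -3 - 358450 = -358453)
W + G = -358453 - 151 = -358604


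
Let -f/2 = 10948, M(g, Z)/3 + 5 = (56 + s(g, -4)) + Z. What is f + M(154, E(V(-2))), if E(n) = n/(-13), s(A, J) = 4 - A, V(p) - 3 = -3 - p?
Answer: -288515/13 ≈ -22193.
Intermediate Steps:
V(p) = -p (V(p) = 3 + (-3 - p) = -p)
E(n) = -n/13 (E(n) = n*(-1/13) = -n/13)
M(g, Z) = 165 - 3*g + 3*Z (M(g, Z) = -15 + 3*((56 + (4 - g)) + Z) = -15 + 3*((60 - g) + Z) = -15 + 3*(60 + Z - g) = -15 + (180 - 3*g + 3*Z) = 165 - 3*g + 3*Z)
f = -21896 (f = -2*10948 = -21896)
f + M(154, E(V(-2))) = -21896 + (165 - 3*154 + 3*(-(-1)*(-2)/13)) = -21896 + (165 - 462 + 3*(-1/13*2)) = -21896 + (165 - 462 + 3*(-2/13)) = -21896 + (165 - 462 - 6/13) = -21896 - 3867/13 = -288515/13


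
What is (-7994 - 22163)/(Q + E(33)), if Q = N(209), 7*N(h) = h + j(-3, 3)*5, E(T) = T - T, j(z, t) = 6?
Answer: -211099/239 ≈ -883.26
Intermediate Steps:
E(T) = 0
N(h) = 30/7 + h/7 (N(h) = (h + 6*5)/7 = (h + 30)/7 = (30 + h)/7 = 30/7 + h/7)
Q = 239/7 (Q = 30/7 + (1/7)*209 = 30/7 + 209/7 = 239/7 ≈ 34.143)
(-7994 - 22163)/(Q + E(33)) = (-7994 - 22163)/(239/7 + 0) = -30157/239/7 = -30157*7/239 = -211099/239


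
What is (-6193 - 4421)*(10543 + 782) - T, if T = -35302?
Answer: -120168248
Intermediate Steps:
(-6193 - 4421)*(10543 + 782) - T = (-6193 - 4421)*(10543 + 782) - 1*(-35302) = -10614*11325 + 35302 = -120203550 + 35302 = -120168248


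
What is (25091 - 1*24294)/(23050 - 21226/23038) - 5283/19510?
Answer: -1223534501441/5179950594870 ≈ -0.23621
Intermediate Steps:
(25091 - 1*24294)/(23050 - 21226/23038) - 5283/19510 = (25091 - 24294)/(23050 - 21226*1/23038) - 5283*1/19510 = 797/(23050 - 10613/11519) - 5283/19510 = 797/(265502337/11519) - 5283/19510 = 797*(11519/265502337) - 5283/19510 = 9180643/265502337 - 5283/19510 = -1223534501441/5179950594870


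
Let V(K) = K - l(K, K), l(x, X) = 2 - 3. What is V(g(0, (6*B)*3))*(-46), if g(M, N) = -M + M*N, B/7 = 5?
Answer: -46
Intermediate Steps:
B = 35 (B = 7*5 = 35)
l(x, X) = -1
V(K) = 1 + K (V(K) = K - 1*(-1) = K + 1 = 1 + K)
V(g(0, (6*B)*3))*(-46) = (1 + 0*(-1 + (6*35)*3))*(-46) = (1 + 0*(-1 + 210*3))*(-46) = (1 + 0*(-1 + 630))*(-46) = (1 + 0*629)*(-46) = (1 + 0)*(-46) = 1*(-46) = -46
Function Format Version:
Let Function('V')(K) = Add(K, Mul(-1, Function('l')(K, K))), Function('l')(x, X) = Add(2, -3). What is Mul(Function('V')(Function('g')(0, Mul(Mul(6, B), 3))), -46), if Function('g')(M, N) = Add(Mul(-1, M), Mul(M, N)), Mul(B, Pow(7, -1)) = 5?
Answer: -46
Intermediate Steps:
B = 35 (B = Mul(7, 5) = 35)
Function('l')(x, X) = -1
Function('V')(K) = Add(1, K) (Function('V')(K) = Add(K, Mul(-1, -1)) = Add(K, 1) = Add(1, K))
Mul(Function('V')(Function('g')(0, Mul(Mul(6, B), 3))), -46) = Mul(Add(1, Mul(0, Add(-1, Mul(Mul(6, 35), 3)))), -46) = Mul(Add(1, Mul(0, Add(-1, Mul(210, 3)))), -46) = Mul(Add(1, Mul(0, Add(-1, 630))), -46) = Mul(Add(1, Mul(0, 629)), -46) = Mul(Add(1, 0), -46) = Mul(1, -46) = -46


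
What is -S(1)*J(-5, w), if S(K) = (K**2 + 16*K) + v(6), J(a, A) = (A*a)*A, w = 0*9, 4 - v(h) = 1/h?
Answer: 0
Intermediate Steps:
v(h) = 4 - 1/h
w = 0
J(a, A) = a*A**2
S(K) = 23/6 + K**2 + 16*K (S(K) = (K**2 + 16*K) + (4 - 1/6) = (K**2 + 16*K) + 23/6 = 23/6 + K**2 + 16*K)
-S(1)*J(-5, w) = -(23/6 + 1**2 + 16*1)*(-5*0**2) = -(23/6 + 1 + 16)*(-5*0) = -125*0/6 = -1*0 = 0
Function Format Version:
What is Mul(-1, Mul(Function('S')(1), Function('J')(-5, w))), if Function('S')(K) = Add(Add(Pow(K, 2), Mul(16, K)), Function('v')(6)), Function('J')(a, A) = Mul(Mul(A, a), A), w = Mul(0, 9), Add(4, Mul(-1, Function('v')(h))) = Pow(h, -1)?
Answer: 0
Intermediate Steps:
Function('v')(h) = Add(4, Mul(-1, Pow(h, -1)))
w = 0
Function('J')(a, A) = Mul(a, Pow(A, 2))
Function('S')(K) = Add(Rational(23, 6), Pow(K, 2), Mul(16, K)) (Function('S')(K) = Add(Add(Pow(K, 2), Mul(16, K)), Add(4, Mul(-1, Pow(6, -1)))) = Add(Add(Pow(K, 2), Mul(16, K)), Add(4, Mul(-1, Rational(1, 6)))) = Add(Add(Pow(K, 2), Mul(16, K)), Add(4, Rational(-1, 6))) = Add(Add(Pow(K, 2), Mul(16, K)), Rational(23, 6)) = Add(Rational(23, 6), Pow(K, 2), Mul(16, K)))
Mul(-1, Mul(Function('S')(1), Function('J')(-5, w))) = Mul(-1, Mul(Add(Rational(23, 6), Pow(1, 2), Mul(16, 1)), Mul(-5, Pow(0, 2)))) = Mul(-1, Mul(Add(Rational(23, 6), 1, 16), Mul(-5, 0))) = Mul(-1, Mul(Rational(125, 6), 0)) = Mul(-1, 0) = 0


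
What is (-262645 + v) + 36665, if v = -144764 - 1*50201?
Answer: -420945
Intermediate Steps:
v = -194965 (v = -144764 - 50201 = -194965)
(-262645 + v) + 36665 = (-262645 - 194965) + 36665 = -457610 + 36665 = -420945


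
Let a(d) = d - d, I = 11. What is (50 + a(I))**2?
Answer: 2500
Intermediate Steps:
a(d) = 0
(50 + a(I))**2 = (50 + 0)**2 = 50**2 = 2500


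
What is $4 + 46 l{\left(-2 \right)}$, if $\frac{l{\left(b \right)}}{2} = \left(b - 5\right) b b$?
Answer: $-2572$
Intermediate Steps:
$l{\left(b \right)} = 2 b^{2} \left(-5 + b\right)$ ($l{\left(b \right)} = 2 \left(b - 5\right) b b = 2 \left(-5 + b\right) b^{2} = 2 b^{2} \left(-5 + b\right)$)
$4 + 46 l{\left(-2 \right)} = 4 + 46 \cdot 2 \left(-2\right)^{2} \left(-5 - 2\right) = 4 + 46 \cdot 2 \cdot 4 \left(-7\right) = 4 + 46 \left(-56\right) = 4 - 2576 = -2572$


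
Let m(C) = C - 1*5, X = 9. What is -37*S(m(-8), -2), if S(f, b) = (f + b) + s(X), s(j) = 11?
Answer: 148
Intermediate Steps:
m(C) = -5 + C (m(C) = C - 5 = -5 + C)
S(f, b) = 11 + b + f (S(f, b) = (f + b) + 11 = (b + f) + 11 = 11 + b + f)
-37*S(m(-8), -2) = -37*(11 - 2 + (-5 - 8)) = -37*(11 - 2 - 13) = -37*(-4) = 148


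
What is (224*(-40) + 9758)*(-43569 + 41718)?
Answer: -1477098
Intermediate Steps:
(224*(-40) + 9758)*(-43569 + 41718) = (-8960 + 9758)*(-1851) = 798*(-1851) = -1477098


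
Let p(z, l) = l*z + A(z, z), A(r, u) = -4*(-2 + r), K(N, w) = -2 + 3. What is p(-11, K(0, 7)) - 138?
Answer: -97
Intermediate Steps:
K(N, w) = 1
A(r, u) = 8 - 4*r
p(z, l) = 8 - 4*z + l*z (p(z, l) = l*z + (8 - 4*z) = 8 - 4*z + l*z)
p(-11, K(0, 7)) - 138 = (8 - 4*(-11) + 1*(-11)) - 138 = (8 + 44 - 11) - 138 = 41 - 138 = -97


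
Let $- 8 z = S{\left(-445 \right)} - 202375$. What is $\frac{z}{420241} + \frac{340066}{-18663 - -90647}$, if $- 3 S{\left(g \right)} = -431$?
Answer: $\frac{217094030165}{45375942216} \approx 4.7843$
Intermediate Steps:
$S{\left(g \right)} = \frac{431}{3}$ ($S{\left(g \right)} = \left(- \frac{1}{3}\right) \left(-431\right) = \frac{431}{3}$)
$z = \frac{303347}{12}$ ($z = - \frac{\frac{431}{3} - 202375}{8} = \left(- \frac{1}{8}\right) \left(- \frac{606694}{3}\right) = \frac{303347}{12} \approx 25279.0$)
$\frac{z}{420241} + \frac{340066}{-18663 - -90647} = \frac{303347}{12 \cdot 420241} + \frac{340066}{-18663 - -90647} = \frac{303347}{12} \cdot \frac{1}{420241} + \frac{340066}{-18663 + 90647} = \frac{303347}{5042892} + \frac{340066}{71984} = \frac{303347}{5042892} + 340066 \cdot \frac{1}{71984} = \frac{303347}{5042892} + \frac{170033}{35992} = \frac{217094030165}{45375942216}$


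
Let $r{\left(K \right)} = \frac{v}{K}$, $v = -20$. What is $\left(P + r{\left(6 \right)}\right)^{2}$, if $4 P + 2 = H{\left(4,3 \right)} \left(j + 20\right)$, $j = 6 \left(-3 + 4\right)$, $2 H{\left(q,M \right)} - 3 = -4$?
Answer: $\frac{7225}{144} \approx 50.174$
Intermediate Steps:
$H{\left(q,M \right)} = - \frac{1}{2}$ ($H{\left(q,M \right)} = \frac{3}{2} + \frac{1}{2} \left(-4\right) = \frac{3}{2} - 2 = - \frac{1}{2}$)
$j = 6$ ($j = 6 \cdot 1 = 6$)
$r{\left(K \right)} = - \frac{20}{K}$
$P = - \frac{15}{4}$ ($P = - \frac{1}{2} + \frac{\left(- \frac{1}{2}\right) \left(6 + 20\right)}{4} = - \frac{1}{2} + \frac{\left(- \frac{1}{2}\right) 26}{4} = - \frac{1}{2} + \frac{1}{4} \left(-13\right) = - \frac{1}{2} - \frac{13}{4} = - \frac{15}{4} \approx -3.75$)
$\left(P + r{\left(6 \right)}\right)^{2} = \left(- \frac{15}{4} - \frac{20}{6}\right)^{2} = \left(- \frac{15}{4} - \frac{10}{3}\right)^{2} = \left(- \frac{85}{12}\right)^{2} = \frac{7225}{144}$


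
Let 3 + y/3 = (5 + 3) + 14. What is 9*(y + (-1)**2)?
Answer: 522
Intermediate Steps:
y = 57 (y = -9 + 3*((5 + 3) + 14) = -9 + 3*(8 + 14) = -9 + 3*22 = -9 + 66 = 57)
9*(y + (-1)**2) = 9*(57 + (-1)**2) = 9*(57 + 1) = 9*58 = 522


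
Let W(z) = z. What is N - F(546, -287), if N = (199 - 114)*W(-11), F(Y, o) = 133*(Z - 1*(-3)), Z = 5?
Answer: -1999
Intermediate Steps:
F(Y, o) = 1064 (F(Y, o) = 133*(5 - 1*(-3)) = 133*(5 + 3) = 133*8 = 1064)
N = -935 (N = (199 - 114)*(-11) = 85*(-11) = -935)
N - F(546, -287) = -935 - 1*1064 = -935 - 1064 = -1999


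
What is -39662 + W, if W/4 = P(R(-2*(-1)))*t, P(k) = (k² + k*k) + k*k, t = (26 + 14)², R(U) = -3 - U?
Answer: 440338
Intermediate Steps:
t = 1600 (t = 40² = 1600)
P(k) = 3*k² (P(k) = (k² + k²) + k² = 2*k² + k² = 3*k²)
W = 480000 (W = 4*((3*(-3 - (-2)*(-1))²)*1600) = 4*((3*(-3 - 1*2)²)*1600) = 4*((3*(-3 - 2)²)*1600) = 4*((3*(-5)²)*1600) = 4*((3*25)*1600) = 4*(75*1600) = 4*120000 = 480000)
-39662 + W = -39662 + 480000 = 440338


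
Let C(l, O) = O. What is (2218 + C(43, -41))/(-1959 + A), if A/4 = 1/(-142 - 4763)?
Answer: -10678185/9608899 ≈ -1.1113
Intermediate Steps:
A = -4/4905 (A = 4/(-142 - 4763) = 4/(-4905) = 4*(-1/4905) = -4/4905 ≈ -0.00081549)
(2218 + C(43, -41))/(-1959 + A) = (2218 - 41)/(-1959 - 4/4905) = 2177/(-9608899/4905) = 2177*(-4905/9608899) = -10678185/9608899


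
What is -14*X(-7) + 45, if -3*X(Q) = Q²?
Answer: 821/3 ≈ 273.67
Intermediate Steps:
X(Q) = -Q²/3
-14*X(-7) + 45 = -(-14)*(-7)²/3 + 45 = -(-14)*49/3 + 45 = -14*(-49/3) + 45 = 686/3 + 45 = 821/3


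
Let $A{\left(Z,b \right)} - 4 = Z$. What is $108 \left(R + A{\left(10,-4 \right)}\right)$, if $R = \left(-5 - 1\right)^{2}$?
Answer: $5400$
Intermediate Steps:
$A{\left(Z,b \right)} = 4 + Z$
$R = 36$ ($R = \left(-6\right)^{2} = 36$)
$108 \left(R + A{\left(10,-4 \right)}\right) = 108 \left(36 + \left(4 + 10\right)\right) = 108 \left(36 + 14\right) = 108 \cdot 50 = 5400$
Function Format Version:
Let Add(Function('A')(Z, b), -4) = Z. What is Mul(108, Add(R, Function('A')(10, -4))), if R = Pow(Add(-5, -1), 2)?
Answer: 5400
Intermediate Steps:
Function('A')(Z, b) = Add(4, Z)
R = 36 (R = Pow(-6, 2) = 36)
Mul(108, Add(R, Function('A')(10, -4))) = Mul(108, Add(36, Add(4, 10))) = Mul(108, Add(36, 14)) = Mul(108, 50) = 5400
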